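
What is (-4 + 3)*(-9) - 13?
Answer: -4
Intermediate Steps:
(-4 + 3)*(-9) - 13 = -1*(-9) - 13 = 9 - 13 = -4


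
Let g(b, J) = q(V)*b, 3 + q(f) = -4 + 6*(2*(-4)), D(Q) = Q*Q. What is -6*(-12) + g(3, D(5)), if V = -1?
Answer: -93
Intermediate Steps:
D(Q) = Q²
q(f) = -55 (q(f) = -3 + (-4 + 6*(2*(-4))) = -3 + (-4 + 6*(-8)) = -3 + (-4 - 48) = -3 - 52 = -55)
g(b, J) = -55*b
-6*(-12) + g(3, D(5)) = -6*(-12) - 55*3 = 72 - 165 = -93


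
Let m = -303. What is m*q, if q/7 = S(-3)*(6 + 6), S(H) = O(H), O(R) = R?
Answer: 76356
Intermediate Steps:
S(H) = H
q = -252 (q = 7*(-3*(6 + 6)) = 7*(-3*12) = 7*(-36) = -252)
m*q = -303*(-252) = 76356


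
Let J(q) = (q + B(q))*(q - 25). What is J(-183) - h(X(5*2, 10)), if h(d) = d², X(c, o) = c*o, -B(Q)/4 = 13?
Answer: 38880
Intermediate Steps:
B(Q) = -52 (B(Q) = -4*13 = -52)
J(q) = (-52 + q)*(-25 + q) (J(q) = (q - 52)*(q - 25) = (-52 + q)*(-25 + q))
J(-183) - h(X(5*2, 10)) = (1300 + (-183)² - 77*(-183)) - ((5*2)*10)² = (1300 + 33489 + 14091) - (10*10)² = 48880 - 1*100² = 48880 - 1*10000 = 48880 - 10000 = 38880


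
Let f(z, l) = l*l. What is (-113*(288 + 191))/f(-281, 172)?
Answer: -54127/29584 ≈ -1.8296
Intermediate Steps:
f(z, l) = l²
(-113*(288 + 191))/f(-281, 172) = (-113*(288 + 191))/(172²) = -113*479/29584 = -54127*1/29584 = -54127/29584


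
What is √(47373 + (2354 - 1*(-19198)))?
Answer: 5*√2757 ≈ 262.54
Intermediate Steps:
√(47373 + (2354 - 1*(-19198))) = √(47373 + (2354 + 19198)) = √(47373 + 21552) = √68925 = 5*√2757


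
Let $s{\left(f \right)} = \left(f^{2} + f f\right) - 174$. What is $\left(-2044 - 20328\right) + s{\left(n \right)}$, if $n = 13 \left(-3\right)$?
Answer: $-19504$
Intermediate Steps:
$n = -39$
$s{\left(f \right)} = -174 + 2 f^{2}$ ($s{\left(f \right)} = \left(f^{2} + f^{2}\right) - 174 = 2 f^{2} - 174 = -174 + 2 f^{2}$)
$\left(-2044 - 20328\right) + s{\left(n \right)} = \left(-2044 - 20328\right) - \left(174 - 2 \left(-39\right)^{2}\right) = -22372 + \left(-174 + 2 \cdot 1521\right) = -22372 + \left(-174 + 3042\right) = -22372 + 2868 = -19504$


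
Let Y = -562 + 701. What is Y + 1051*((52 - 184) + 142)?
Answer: 10649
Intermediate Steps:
Y = 139
Y + 1051*((52 - 184) + 142) = 139 + 1051*((52 - 184) + 142) = 139 + 1051*(-132 + 142) = 139 + 1051*10 = 139 + 10510 = 10649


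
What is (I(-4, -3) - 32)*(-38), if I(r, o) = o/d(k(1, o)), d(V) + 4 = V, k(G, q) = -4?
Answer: 4807/4 ≈ 1201.8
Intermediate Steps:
d(V) = -4 + V
I(r, o) = -o/8 (I(r, o) = o/(-4 - 4) = o/(-8) = o*(-1/8) = -o/8)
(I(-4, -3) - 32)*(-38) = (-1/8*(-3) - 32)*(-38) = (3/8 - 32)*(-38) = -253/8*(-38) = 4807/4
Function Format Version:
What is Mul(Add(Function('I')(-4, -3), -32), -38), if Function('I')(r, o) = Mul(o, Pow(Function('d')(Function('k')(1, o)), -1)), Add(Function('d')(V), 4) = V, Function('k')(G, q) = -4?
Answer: Rational(4807, 4) ≈ 1201.8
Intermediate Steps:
Function('d')(V) = Add(-4, V)
Function('I')(r, o) = Mul(Rational(-1, 8), o) (Function('I')(r, o) = Mul(o, Pow(Add(-4, -4), -1)) = Mul(o, Pow(-8, -1)) = Mul(o, Rational(-1, 8)) = Mul(Rational(-1, 8), o))
Mul(Add(Function('I')(-4, -3), -32), -38) = Mul(Add(Mul(Rational(-1, 8), -3), -32), -38) = Mul(Add(Rational(3, 8), -32), -38) = Mul(Rational(-253, 8), -38) = Rational(4807, 4)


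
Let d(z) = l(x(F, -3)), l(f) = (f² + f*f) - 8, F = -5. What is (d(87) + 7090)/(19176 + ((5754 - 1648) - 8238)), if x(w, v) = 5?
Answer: 1783/3761 ≈ 0.47408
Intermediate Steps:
l(f) = -8 + 2*f² (l(f) = (f² + f²) - 8 = 2*f² - 8 = -8 + 2*f²)
d(z) = 42 (d(z) = -8 + 2*5² = -8 + 2*25 = -8 + 50 = 42)
(d(87) + 7090)/(19176 + ((5754 - 1648) - 8238)) = (42 + 7090)/(19176 + ((5754 - 1648) - 8238)) = 7132/(19176 + (4106 - 8238)) = 7132/(19176 - 4132) = 7132/15044 = 7132*(1/15044) = 1783/3761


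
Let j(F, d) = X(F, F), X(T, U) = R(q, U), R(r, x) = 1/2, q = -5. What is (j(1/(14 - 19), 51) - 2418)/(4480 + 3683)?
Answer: -4835/16326 ≈ -0.29615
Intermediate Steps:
R(r, x) = ½ (R(r, x) = 1*(½) = ½)
X(T, U) = ½
j(F, d) = ½
(j(1/(14 - 19), 51) - 2418)/(4480 + 3683) = (½ - 2418)/(4480 + 3683) = -4835/2/8163 = -4835/2*1/8163 = -4835/16326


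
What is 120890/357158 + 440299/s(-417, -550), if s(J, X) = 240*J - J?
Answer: -72604025086/17797718877 ≈ -4.0794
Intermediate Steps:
s(J, X) = 239*J
120890/357158 + 440299/s(-417, -550) = 120890/357158 + 440299/((239*(-417))) = 120890*(1/357158) + 440299/(-99663) = 60445/178579 + 440299*(-1/99663) = 60445/178579 - 440299/99663 = -72604025086/17797718877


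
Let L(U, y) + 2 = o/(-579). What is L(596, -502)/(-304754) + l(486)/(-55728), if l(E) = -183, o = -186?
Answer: 1796943733/546297144336 ≈ 0.0032893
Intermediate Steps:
L(U, y) = -324/193 (L(U, y) = -2 - 186/(-579) = -2 - 186*(-1/579) = -2 + 62/193 = -324/193)
L(596, -502)/(-304754) + l(486)/(-55728) = -324/193/(-304754) - 183/(-55728) = -324/193*(-1/304754) - 183*(-1/55728) = 162/29408761 + 61/18576 = 1796943733/546297144336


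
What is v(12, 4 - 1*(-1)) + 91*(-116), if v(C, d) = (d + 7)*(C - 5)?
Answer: -10472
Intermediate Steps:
v(C, d) = (-5 + C)*(7 + d) (v(C, d) = (7 + d)*(-5 + C) = (-5 + C)*(7 + d))
v(12, 4 - 1*(-1)) + 91*(-116) = (-35 - 5*(4 - 1*(-1)) + 7*12 + 12*(4 - 1*(-1))) + 91*(-116) = (-35 - 5*(4 + 1) + 84 + 12*(4 + 1)) - 10556 = (-35 - 5*5 + 84 + 12*5) - 10556 = (-35 - 25 + 84 + 60) - 10556 = 84 - 10556 = -10472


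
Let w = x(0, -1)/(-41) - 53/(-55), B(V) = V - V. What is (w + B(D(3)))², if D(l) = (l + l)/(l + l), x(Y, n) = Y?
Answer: 2809/3025 ≈ 0.92859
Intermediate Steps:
D(l) = 1 (D(l) = (2*l)/((2*l)) = (2*l)*(1/(2*l)) = 1)
B(V) = 0
w = 53/55 (w = 0/(-41) - 53/(-55) = 0*(-1/41) - 53*(-1/55) = 0 + 53/55 = 53/55 ≈ 0.96364)
(w + B(D(3)))² = (53/55 + 0)² = (53/55)² = 2809/3025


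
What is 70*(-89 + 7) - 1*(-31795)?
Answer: 26055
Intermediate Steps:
70*(-89 + 7) - 1*(-31795) = 70*(-82) + 31795 = -5740 + 31795 = 26055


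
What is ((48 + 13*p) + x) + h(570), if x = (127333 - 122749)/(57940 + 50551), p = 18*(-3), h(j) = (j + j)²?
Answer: 140923955070/108491 ≈ 1.2989e+6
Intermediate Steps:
h(j) = 4*j² (h(j) = (2*j)² = 4*j²)
p = -54
x = 4584/108491 ≈ 0.042252
((48 + 13*p) + x) + h(570) = ((48 + 13*(-54)) + 4584/108491) + 4*570² = ((48 - 702) + 4584/108491) + 4*324900 = (-654 + 4584/108491) + 1299600 = -70948530/108491 + 1299600 = 140923955070/108491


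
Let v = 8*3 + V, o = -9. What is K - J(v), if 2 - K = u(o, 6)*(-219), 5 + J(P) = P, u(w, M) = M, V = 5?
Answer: 1292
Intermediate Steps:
v = 29 (v = 8*3 + 5 = 24 + 5 = 29)
J(P) = -5 + P
K = 1316 (K = 2 - 6*(-219) = 2 - 1*(-1314) = 2 + 1314 = 1316)
K - J(v) = 1316 - (-5 + 29) = 1316 - 1*24 = 1316 - 24 = 1292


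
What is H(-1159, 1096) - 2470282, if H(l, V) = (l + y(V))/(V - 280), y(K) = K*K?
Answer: -671516685/272 ≈ -2.4688e+6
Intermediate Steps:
y(K) = K²
H(l, V) = (l + V²)/(-280 + V) (H(l, V) = (l + V²)/(V - 280) = (l + V²)/(-280 + V))
H(-1159, 1096) - 2470282 = (-1159 + 1096²)/(-280 + 1096) - 2470282 = (-1159 + 1201216)/816 - 2470282 = (1/816)*1200057 - 2470282 = 400019/272 - 2470282 = -671516685/272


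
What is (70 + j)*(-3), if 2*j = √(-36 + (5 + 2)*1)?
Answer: -210 - 3*I*√29/2 ≈ -210.0 - 8.0777*I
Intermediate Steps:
j = I*√29/2 (j = √(-36 + (5 + 2)*1)/2 = √(-36 + 7*1)/2 = √(-36 + 7)/2 = √(-29)/2 = (I*√29)/2 = I*√29/2 ≈ 2.6926*I)
(70 + j)*(-3) = (70 + I*√29/2)*(-3) = -210 - 3*I*√29/2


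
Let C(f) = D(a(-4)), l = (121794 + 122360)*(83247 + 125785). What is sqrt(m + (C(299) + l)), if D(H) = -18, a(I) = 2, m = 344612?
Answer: sqrt(51036343522) ≈ 2.2591e+5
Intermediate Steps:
l = 51035998928 (l = 244154*209032 = 51035998928)
C(f) = -18
sqrt(m + (C(299) + l)) = sqrt(344612 + (-18 + 51035998928)) = sqrt(344612 + 51035998910) = sqrt(51036343522)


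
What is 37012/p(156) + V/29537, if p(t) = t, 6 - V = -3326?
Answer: 273435809/1151943 ≈ 237.37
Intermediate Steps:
V = 3332 (V = 6 - 1*(-3326) = 6 + 3326 = 3332)
37012/p(156) + V/29537 = 37012/156 + 3332/29537 = 37012*(1/156) + 3332*(1/29537) = 9253/39 + 3332/29537 = 273435809/1151943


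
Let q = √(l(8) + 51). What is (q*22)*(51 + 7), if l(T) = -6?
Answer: 3828*√5 ≈ 8559.7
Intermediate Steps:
q = 3*√5 (q = √(-6 + 51) = √45 = 3*√5 ≈ 6.7082)
(q*22)*(51 + 7) = ((3*√5)*22)*(51 + 7) = (66*√5)*58 = 3828*√5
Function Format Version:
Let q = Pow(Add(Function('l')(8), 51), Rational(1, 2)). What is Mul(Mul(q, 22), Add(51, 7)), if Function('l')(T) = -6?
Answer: Mul(3828, Pow(5, Rational(1, 2))) ≈ 8559.7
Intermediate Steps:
q = Mul(3, Pow(5, Rational(1, 2))) (q = Pow(Add(-6, 51), Rational(1, 2)) = Pow(45, Rational(1, 2)) = Mul(3, Pow(5, Rational(1, 2))) ≈ 6.7082)
Mul(Mul(q, 22), Add(51, 7)) = Mul(Mul(Mul(3, Pow(5, Rational(1, 2))), 22), Add(51, 7)) = Mul(Mul(66, Pow(5, Rational(1, 2))), 58) = Mul(3828, Pow(5, Rational(1, 2)))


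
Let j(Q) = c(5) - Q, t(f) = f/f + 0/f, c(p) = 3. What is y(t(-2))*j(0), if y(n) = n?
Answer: 3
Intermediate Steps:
t(f) = 1 (t(f) = 1 + 0 = 1)
j(Q) = 3 - Q
y(t(-2))*j(0) = 1*(3 - 1*0) = 1*(3 + 0) = 1*3 = 3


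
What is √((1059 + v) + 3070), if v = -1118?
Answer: √3011 ≈ 54.873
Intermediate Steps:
√((1059 + v) + 3070) = √((1059 - 1118) + 3070) = √(-59 + 3070) = √3011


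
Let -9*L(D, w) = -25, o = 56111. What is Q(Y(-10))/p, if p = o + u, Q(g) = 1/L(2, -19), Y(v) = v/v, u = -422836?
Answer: -9/9168125 ≈ -9.8166e-7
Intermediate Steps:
Y(v) = 1
L(D, w) = 25/9 (L(D, w) = -⅑*(-25) = 25/9)
Q(g) = 9/25 (Q(g) = 1/(25/9) = 9/25)
p = -366725 (p = 56111 - 422836 = -366725)
Q(Y(-10))/p = (9/25)/(-366725) = (9/25)*(-1/366725) = -9/9168125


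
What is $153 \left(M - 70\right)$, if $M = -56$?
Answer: $-19278$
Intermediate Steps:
$153 \left(M - 70\right) = 153 \left(-56 - 70\right) = 153 \left(-126\right) = -19278$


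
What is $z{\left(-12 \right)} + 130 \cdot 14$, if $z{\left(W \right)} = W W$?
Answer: $1964$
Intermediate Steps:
$z{\left(W \right)} = W^{2}$
$z{\left(-12 \right)} + 130 \cdot 14 = \left(-12\right)^{2} + 130 \cdot 14 = 144 + 1820 = 1964$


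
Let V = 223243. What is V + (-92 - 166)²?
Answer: 289807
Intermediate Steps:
V + (-92 - 166)² = 223243 + (-92 - 166)² = 223243 + (-258)² = 223243 + 66564 = 289807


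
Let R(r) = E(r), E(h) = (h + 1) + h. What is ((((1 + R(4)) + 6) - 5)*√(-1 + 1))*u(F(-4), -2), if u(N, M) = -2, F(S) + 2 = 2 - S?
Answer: 0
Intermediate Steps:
F(S) = -S (F(S) = -2 + (2 - S) = -S)
E(h) = 1 + 2*h (E(h) = (1 + h) + h = 1 + 2*h)
R(r) = 1 + 2*r
((((1 + R(4)) + 6) - 5)*√(-1 + 1))*u(F(-4), -2) = ((((1 + (1 + 2*4)) + 6) - 5)*√(-1 + 1))*(-2) = ((((1 + (1 + 8)) + 6) - 5)*√0)*(-2) = ((((1 + 9) + 6) - 5)*0)*(-2) = (((10 + 6) - 5)*0)*(-2) = ((16 - 5)*0)*(-2) = (11*0)*(-2) = 0*(-2) = 0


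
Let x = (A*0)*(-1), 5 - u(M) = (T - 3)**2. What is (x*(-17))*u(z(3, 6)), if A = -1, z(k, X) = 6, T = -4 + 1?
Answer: 0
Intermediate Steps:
T = -3
u(M) = -31 (u(M) = 5 - (-3 - 3)**2 = 5 - 1*(-6)**2 = 5 - 1*36 = 5 - 36 = -31)
x = 0 (x = -1*0*(-1) = 0*(-1) = 0)
(x*(-17))*u(z(3, 6)) = (0*(-17))*(-31) = 0*(-31) = 0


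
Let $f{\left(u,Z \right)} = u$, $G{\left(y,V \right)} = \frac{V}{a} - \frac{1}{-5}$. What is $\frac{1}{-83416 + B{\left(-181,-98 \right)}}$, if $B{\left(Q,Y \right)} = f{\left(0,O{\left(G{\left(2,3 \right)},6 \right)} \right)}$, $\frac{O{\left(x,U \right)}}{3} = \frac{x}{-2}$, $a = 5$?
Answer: $- \frac{1}{83416} \approx -1.1988 \cdot 10^{-5}$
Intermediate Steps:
$G{\left(y,V \right)} = \frac{1}{5} + \frac{V}{5}$ ($G{\left(y,V \right)} = \frac{V}{5} - \frac{1}{-5} = V \frac{1}{5} - - \frac{1}{5} = \frac{V}{5} + \frac{1}{5} = \frac{1}{5} + \frac{V}{5}$)
$O{\left(x,U \right)} = - \frac{3 x}{2}$ ($O{\left(x,U \right)} = 3 \frac{x}{-2} = 3 x \left(- \frac{1}{2}\right) = 3 \left(- \frac{x}{2}\right) = - \frac{3 x}{2}$)
$B{\left(Q,Y \right)} = 0$
$\frac{1}{-83416 + B{\left(-181,-98 \right)}} = \frac{1}{-83416 + 0} = \frac{1}{-83416} = - \frac{1}{83416}$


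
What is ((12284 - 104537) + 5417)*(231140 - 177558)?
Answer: -4652846552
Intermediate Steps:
((12284 - 104537) + 5417)*(231140 - 177558) = (-92253 + 5417)*53582 = -86836*53582 = -4652846552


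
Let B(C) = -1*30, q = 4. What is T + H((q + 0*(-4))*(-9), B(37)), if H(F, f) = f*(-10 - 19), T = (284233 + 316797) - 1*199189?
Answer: 402711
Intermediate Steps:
T = 401841 (T = 601030 - 199189 = 401841)
B(C) = -30
H(F, f) = -29*f (H(F, f) = f*(-29) = -29*f)
T + H((q + 0*(-4))*(-9), B(37)) = 401841 - 29*(-30) = 401841 + 870 = 402711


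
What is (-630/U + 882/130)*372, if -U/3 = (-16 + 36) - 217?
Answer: 27240444/12805 ≈ 2127.3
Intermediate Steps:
U = 591 (U = -3*((-16 + 36) - 217) = -3*(20 - 217) = -3*(-197) = 591)
(-630/U + 882/130)*372 = (-630/591 + 882/130)*372 = (-630*1/591 + 882*(1/130))*372 = (-210/197 + 441/65)*372 = (73227/12805)*372 = 27240444/12805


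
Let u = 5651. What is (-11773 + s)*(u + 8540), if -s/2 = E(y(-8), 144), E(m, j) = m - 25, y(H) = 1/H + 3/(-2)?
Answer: -665259889/4 ≈ -1.6632e+8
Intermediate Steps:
y(H) = -3/2 + 1/H (y(H) = 1/H + 3*(-½) = 1/H - 3/2 = -3/2 + 1/H)
E(m, j) = -25 + m
s = 213/4 (s = -2*(-25 + (-3/2 + 1/(-8))) = -2*(-25 + (-3/2 - ⅛)) = -2*(-25 - 13/8) = -2*(-213/8) = 213/4 ≈ 53.250)
(-11773 + s)*(u + 8540) = (-11773 + 213/4)*(5651 + 8540) = -46879/4*14191 = -665259889/4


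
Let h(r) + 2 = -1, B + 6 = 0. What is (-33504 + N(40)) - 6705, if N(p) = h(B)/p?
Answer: -1608363/40 ≈ -40209.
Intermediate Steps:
B = -6 (B = -6 + 0 = -6)
h(r) = -3 (h(r) = -2 - 1 = -3)
N(p) = -3/p
(-33504 + N(40)) - 6705 = (-33504 - 3/40) - 6705 = -1340163/40 - 6705 = -1608363/40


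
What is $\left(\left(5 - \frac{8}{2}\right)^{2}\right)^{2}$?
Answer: $1$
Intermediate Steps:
$\left(\left(5 - \frac{8}{2}\right)^{2}\right)^{2} = \left(\left(5 - 4\right)^{2}\right)^{2} = \left(1^{2}\right)^{2} = 1^{2} = 1$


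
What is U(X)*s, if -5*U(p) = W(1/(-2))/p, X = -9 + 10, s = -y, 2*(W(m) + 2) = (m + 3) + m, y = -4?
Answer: ⅘ ≈ 0.80000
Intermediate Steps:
W(m) = -½ + m (W(m) = -2 + ((m + 3) + m)/2 = -2 + ((3 + m) + m)/2 = -2 + (3 + 2*m)/2 = -2 + (3/2 + m) = -½ + m)
s = 4 (s = -1*(-4) = 4)
X = 1
U(p) = 1/(5*p) (U(p) = -(-½ + 1/(-2))/(5*p) = -(-½ - ½)/(5*p) = -(-1)/(5*p) = 1/(5*p))
U(X)*s = ((⅕)/1)*4 = ((⅕)*1)*4 = (⅕)*4 = ⅘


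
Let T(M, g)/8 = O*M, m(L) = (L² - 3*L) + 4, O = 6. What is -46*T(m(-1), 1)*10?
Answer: -176640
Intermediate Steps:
m(L) = 4 + L² - 3*L
T(M, g) = 48*M (T(M, g) = 8*(6*M) = 48*M)
-46*T(m(-1), 1)*10 = -2208*(4 + (-1)² - 3*(-1))*10 = -2208*(4 + 1 + 3)*10 = -2208*8*10 = -46*384*10 = -17664*10 = -176640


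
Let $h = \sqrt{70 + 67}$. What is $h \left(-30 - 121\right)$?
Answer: $- 151 \sqrt{137} \approx -1767.4$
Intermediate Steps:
$h = \sqrt{137} \approx 11.705$
$h \left(-30 - 121\right) = \sqrt{137} \left(-30 - 121\right) = \sqrt{137} \left(-151\right) = - 151 \sqrt{137}$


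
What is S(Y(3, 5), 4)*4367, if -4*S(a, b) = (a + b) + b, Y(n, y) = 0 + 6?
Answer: -30569/2 ≈ -15285.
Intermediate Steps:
Y(n, y) = 6
S(a, b) = -b/2 - a/4 (S(a, b) = -((a + b) + b)/4 = -(a + 2*b)/4 = -b/2 - a/4)
S(Y(3, 5), 4)*4367 = (-½*4 - ¼*6)*4367 = (-2 - 3/2)*4367 = -7/2*4367 = -30569/2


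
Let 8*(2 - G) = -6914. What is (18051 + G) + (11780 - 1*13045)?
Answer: 70609/4 ≈ 17652.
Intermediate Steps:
G = 3465/4 (G = 2 - 1/8*(-6914) = 2 + 3457/4 = 3465/4 ≈ 866.25)
(18051 + G) + (11780 - 1*13045) = (18051 + 3465/4) + (11780 - 1*13045) = 75669/4 + (11780 - 13045) = 75669/4 - 1265 = 70609/4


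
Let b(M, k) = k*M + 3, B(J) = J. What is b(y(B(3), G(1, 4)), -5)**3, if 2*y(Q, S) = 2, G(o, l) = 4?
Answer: -8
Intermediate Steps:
y(Q, S) = 1 (y(Q, S) = (1/2)*2 = 1)
b(M, k) = 3 + M*k (b(M, k) = M*k + 3 = 3 + M*k)
b(y(B(3), G(1, 4)), -5)**3 = (3 + 1*(-5))**3 = (3 - 5)**3 = (-2)**3 = -8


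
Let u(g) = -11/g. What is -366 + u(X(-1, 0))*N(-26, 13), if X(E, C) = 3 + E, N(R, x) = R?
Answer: -223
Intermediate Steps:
-366 + u(X(-1, 0))*N(-26, 13) = -366 - 11/(3 - 1)*(-26) = -366 - 11/2*(-26) = -366 + 143 = -223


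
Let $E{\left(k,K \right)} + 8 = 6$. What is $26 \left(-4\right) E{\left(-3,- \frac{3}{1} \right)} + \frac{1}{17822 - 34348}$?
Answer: $\frac{3437407}{16526} \approx 208.0$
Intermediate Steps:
$E{\left(k,K \right)} = -2$ ($E{\left(k,K \right)} = -8 + 6 = -2$)
$26 \left(-4\right) E{\left(-3,- \frac{3}{1} \right)} + \frac{1}{17822 - 34348} = 26 \left(-4\right) \left(-2\right) + \frac{1}{17822 - 34348} = \left(-104\right) \left(-2\right) + \frac{1}{-16526} = 208 - \frac{1}{16526} = \frac{3437407}{16526}$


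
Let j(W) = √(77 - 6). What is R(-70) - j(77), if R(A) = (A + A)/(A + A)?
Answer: 1 - √71 ≈ -7.4261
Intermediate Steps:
j(W) = √71
R(A) = 1 (R(A) = (2*A)/((2*A)) = (2*A)*(1/(2*A)) = 1)
R(-70) - j(77) = 1 - √71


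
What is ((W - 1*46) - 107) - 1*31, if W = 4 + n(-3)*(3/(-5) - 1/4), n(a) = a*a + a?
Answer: -1851/10 ≈ -185.10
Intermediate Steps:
n(a) = a + a² (n(a) = a² + a = a + a²)
W = -11/10 (W = 4 + (-3*(1 - 3))*(3/(-5) - 1/4) = 4 + (-3*(-2))*(3*(-⅕) - 1*¼) = 4 + 6*(-⅗ - ¼) = 4 + 6*(-17/20) = 4 - 51/10 = -11/10 ≈ -1.1000)
((W - 1*46) - 107) - 1*31 = ((-11/10 - 1*46) - 107) - 1*31 = ((-11/10 - 46) - 107) - 31 = (-471/10 - 107) - 31 = -1541/10 - 31 = -1851/10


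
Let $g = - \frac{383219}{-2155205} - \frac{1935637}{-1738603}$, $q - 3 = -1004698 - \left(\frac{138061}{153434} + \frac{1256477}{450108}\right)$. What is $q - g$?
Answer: $- \frac{129997125335917133362346060557}{129388999310184458101140} \approx -1.0047 \cdot 10^{6}$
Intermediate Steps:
$q = - \frac{34693185642198323}{34530935436}$ ($q = 3 - \frac{34693289235004631}{34530935436} = - \frac{34693185642198323}{34530935436} \approx -1.0047 \cdot 10^{6}$)
$g = \frac{4837960243642}{3747045878615}$ ($g = \left(-383219\right) \left(- \frac{1}{2155205}\right) - - \frac{1935637}{1738603} = \frac{383219}{2155205} + \frac{1935637}{1738603} = \frac{4837960243642}{3747045878615} \approx 1.2911$)
$q - g = - \frac{34693185642198323}{34530935436} - \frac{4837960243642}{3747045878615} = - \frac{129997125335917133362346060557}{129388999310184458101140}$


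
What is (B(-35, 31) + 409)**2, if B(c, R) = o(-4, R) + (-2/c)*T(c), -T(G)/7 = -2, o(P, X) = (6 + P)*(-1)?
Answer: 4157521/25 ≈ 1.6630e+5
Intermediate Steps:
o(P, X) = -6 - P
T(G) = 14 (T(G) = -7*(-2) = 14)
B(c, R) = -2 - 28/c (B(c, R) = (-6 - 1*(-4)) - 2/c*14 = (-6 + 4) - 28/c = -2 - 28/c)
(B(-35, 31) + 409)**2 = ((-2 - 28/(-35)) + 409)**2 = ((-2 - 28*(-1/35)) + 409)**2 = ((-2 + 4/5) + 409)**2 = (-6/5 + 409)**2 = (2039/5)**2 = 4157521/25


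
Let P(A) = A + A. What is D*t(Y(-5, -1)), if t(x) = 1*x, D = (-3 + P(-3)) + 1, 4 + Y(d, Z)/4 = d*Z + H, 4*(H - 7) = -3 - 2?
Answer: -216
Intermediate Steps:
H = 23/4 (H = 7 + (-3 - 2)/4 = 7 + (¼)*(-5) = 7 - 5/4 = 23/4 ≈ 5.7500)
P(A) = 2*A
Y(d, Z) = 7 + 4*Z*d (Y(d, Z) = -16 + 4*(d*Z + 23/4) = -16 + 4*(Z*d + 23/4) = -16 + 4*(23/4 + Z*d) = -16 + (23 + 4*Z*d) = 7 + 4*Z*d)
D = -8 (D = (-3 + 2*(-3)) + 1 = (-3 - 6) + 1 = -9 + 1 = -8)
t(x) = x
D*t(Y(-5, -1)) = -8*(7 + 4*(-1)*(-5)) = -8*(7 + 20) = -8*27 = -216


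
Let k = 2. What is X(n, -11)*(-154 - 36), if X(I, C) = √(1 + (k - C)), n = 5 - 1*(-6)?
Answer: -190*√14 ≈ -710.92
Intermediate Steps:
n = 11 (n = 5 + 6 = 11)
X(I, C) = √(3 - C) (X(I, C) = √(1 + (2 - C)) = √(3 - C))
X(n, -11)*(-154 - 36) = √(3 - 1*(-11))*(-154 - 36) = √(3 + 11)*(-190) = √14*(-190) = -190*√14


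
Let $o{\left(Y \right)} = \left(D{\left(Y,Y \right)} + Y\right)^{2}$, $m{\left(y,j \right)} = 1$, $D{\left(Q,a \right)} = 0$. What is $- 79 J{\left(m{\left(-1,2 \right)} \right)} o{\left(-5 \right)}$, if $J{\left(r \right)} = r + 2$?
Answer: $-5925$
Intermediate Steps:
$J{\left(r \right)} = 2 + r$
$o{\left(Y \right)} = Y^{2}$ ($o{\left(Y \right)} = \left(0 + Y\right)^{2} = Y^{2}$)
$- 79 J{\left(m{\left(-1,2 \right)} \right)} o{\left(-5 \right)} = - 79 \left(2 + 1\right) \left(-5\right)^{2} = \left(-79\right) 3 \cdot 25 = \left(-237\right) 25 = -5925$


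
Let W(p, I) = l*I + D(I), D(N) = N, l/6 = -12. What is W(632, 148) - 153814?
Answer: -164322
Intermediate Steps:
l = -72 (l = 6*(-12) = -72)
W(p, I) = -71*I (W(p, I) = -72*I + I = -71*I)
W(632, 148) - 153814 = -71*148 - 153814 = -10508 - 153814 = -164322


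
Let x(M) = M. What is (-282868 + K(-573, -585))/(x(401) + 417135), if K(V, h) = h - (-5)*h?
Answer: -143189/208768 ≈ -0.68588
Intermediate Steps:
K(V, h) = 6*h (K(V, h) = h + 5*h = 6*h)
(-282868 + K(-573, -585))/(x(401) + 417135) = (-282868 + 6*(-585))/(401 + 417135) = (-282868 - 3510)/417536 = -286378*1/417536 = -143189/208768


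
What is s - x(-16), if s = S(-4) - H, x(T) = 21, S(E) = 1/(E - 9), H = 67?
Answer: -1145/13 ≈ -88.077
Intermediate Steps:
S(E) = 1/(-9 + E)
s = -872/13 (s = 1/(-9 - 4) - 1*67 = 1/(-13) - 67 = -1/13 - 67 = -872/13 ≈ -67.077)
s - x(-16) = -872/13 - 1*21 = -872/13 - 21 = -1145/13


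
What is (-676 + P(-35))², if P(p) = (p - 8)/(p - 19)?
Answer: 1329404521/2916 ≈ 4.5590e+5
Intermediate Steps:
P(p) = (-8 + p)/(-19 + p)
(-676 + P(-35))² = (-676 + (-8 - 35)/(-19 - 35))² = (-676 - 43/(-54))² = (-676 - 1/54*(-43))² = (-676 + 43/54)² = (-36461/54)² = 1329404521/2916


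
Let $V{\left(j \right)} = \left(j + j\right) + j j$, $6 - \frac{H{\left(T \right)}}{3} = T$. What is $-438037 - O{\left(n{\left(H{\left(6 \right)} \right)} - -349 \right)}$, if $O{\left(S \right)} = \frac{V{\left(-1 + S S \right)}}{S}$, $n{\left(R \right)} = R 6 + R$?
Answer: $- \frac{14988358513}{349} \approx -4.2947 \cdot 10^{7}$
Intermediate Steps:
$H{\left(T \right)} = 18 - 3 T$
$n{\left(R \right)} = 7 R$ ($n{\left(R \right)} = 6 R + R = 7 R$)
$V{\left(j \right)} = j^{2} + 2 j$ ($V{\left(j \right)} = 2 j + j^{2} = j^{2} + 2 j$)
$O{\left(S \right)} = \frac{\left(1 + S^{2}\right) \left(-1 + S^{2}\right)}{S}$ ($O{\left(S \right)} = \frac{\left(-1 + S S\right) \left(2 + \left(-1 + S S\right)\right)}{S} = \frac{\left(-1 + S^{2}\right) \left(2 + \left(-1 + S^{2}\right)\right)}{S} = \frac{\left(-1 + S^{2}\right) \left(1 + S^{2}\right)}{S} = \frac{\left(1 + S^{2}\right) \left(-1 + S^{2}\right)}{S}$)
$-438037 - O{\left(n{\left(H{\left(6 \right)} \right)} - -349 \right)} = -438037 - \frac{-1 + \left(7 \left(18 - 18\right) - -349\right)^{4}}{7 \left(18 - 18\right) - -349} = -438037 - \frac{-1 + \left(7 \left(18 - 18\right) + 349\right)^{4}}{7 \left(18 - 18\right) + 349} = -438037 - \frac{-1 + \left(7 \cdot 0 + 349\right)^{4}}{7 \cdot 0 + 349} = -438037 - \frac{-1 + \left(0 + 349\right)^{4}}{0 + 349} = -438037 - \frac{-1 + 349^{4}}{349} = -438037 - \frac{-1 + 14835483601}{349} = -438037 - \frac{1}{349} \cdot 14835483600 = -438037 - \frac{14835483600}{349} = - \frac{14988358513}{349}$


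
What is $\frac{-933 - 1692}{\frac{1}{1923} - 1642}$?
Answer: $\frac{1009575}{631513} \approx 1.5987$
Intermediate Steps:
$\frac{-933 - 1692}{\frac{1}{1923} - 1642} = - \frac{2625}{\frac{1}{1923} - 1642} = - \frac{2625}{- \frac{3157565}{1923}} = \left(-2625\right) \left(- \frac{1923}{3157565}\right) = \frac{1009575}{631513}$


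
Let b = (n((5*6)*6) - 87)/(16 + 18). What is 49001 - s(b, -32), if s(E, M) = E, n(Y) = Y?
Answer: 1665941/34 ≈ 48998.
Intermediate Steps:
b = 93/34 (b = ((5*6)*6 - 87)/(16 + 18) = (30*6 - 87)/34 = (180 - 87)*(1/34) = 93*(1/34) = 93/34 ≈ 2.7353)
49001 - s(b, -32) = 49001 - 1*93/34 = 49001 - 93/34 = 1665941/34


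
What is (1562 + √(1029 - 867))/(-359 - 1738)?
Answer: -1562/2097 - √2/233 ≈ -0.75094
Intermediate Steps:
(1562 + √(1029 - 867))/(-359 - 1738) = (1562 + √162)/(-2097) = (1562 + 9*√2)*(-1/2097) = -1562/2097 - √2/233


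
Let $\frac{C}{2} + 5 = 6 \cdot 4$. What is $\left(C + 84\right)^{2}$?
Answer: $14884$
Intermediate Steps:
$C = 38$ ($C = -10 + 2 \cdot 6 \cdot 4 = -10 + 2 \cdot 24 = -10 + 48 = 38$)
$\left(C + 84\right)^{2} = \left(38 + 84\right)^{2} = 122^{2} = 14884$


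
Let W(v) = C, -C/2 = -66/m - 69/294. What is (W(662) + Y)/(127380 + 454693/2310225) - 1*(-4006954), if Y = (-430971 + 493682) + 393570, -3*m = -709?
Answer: 40965027904216413025102/10223474310720013 ≈ 4.0070e+6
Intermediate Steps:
m = 709/3 (m = -⅓*(-709) = 709/3 ≈ 236.33)
Y = 456281 (Y = 62711 + 393570 = 456281)
C = 35711/34741 (C = -2*(-66/709/3 - 69/294) = -2*(-66*3/709 - 69*1/294) = -2*(-198/709 - 23/98) = -2*(-35711/69482) = 35711/34741 ≈ 1.0279)
W(v) = 35711/34741
(W(662) + Y)/(127380 + 454693/2310225) - 1*(-4006954) = (35711/34741 + 456281)/(127380 + 454693/2310225) - 1*(-4006954) = 15851693932/(34741*(127380 + 454693*(1/2310225))) + 4006954 = 15851693932/(34741*(127380 + 454693/2310225)) + 4006954 = 15851693932/(34741*(294276915193/2310225)) + 4006954 = (15851693932/34741)*(2310225/294276915193) + 4006954 = 36620979614054700/10223474310720013 + 4006954 = 40965027904216413025102/10223474310720013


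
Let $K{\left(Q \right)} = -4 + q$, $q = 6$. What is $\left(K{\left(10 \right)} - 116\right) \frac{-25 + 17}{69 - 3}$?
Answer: $\frac{152}{11} \approx 13.818$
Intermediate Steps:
$K{\left(Q \right)} = 2$ ($K{\left(Q \right)} = -4 + 6 = 2$)
$\left(K{\left(10 \right)} - 116\right) \frac{-25 + 17}{69 - 3} = \left(2 - 116\right) \frac{-25 + 17}{69 - 3} = - 114 \left(- \frac{8}{66}\right) = - 114 \left(\left(-8\right) \frac{1}{66}\right) = \left(-114\right) \left(- \frac{4}{33}\right) = \frac{152}{11}$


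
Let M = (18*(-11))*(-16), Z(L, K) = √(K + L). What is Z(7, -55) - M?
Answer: -3168 + 4*I*√3 ≈ -3168.0 + 6.9282*I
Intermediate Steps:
M = 3168 (M = -198*(-16) = 3168)
Z(7, -55) - M = √(-55 + 7) - 1*3168 = √(-48) - 3168 = 4*I*√3 - 3168 = -3168 + 4*I*√3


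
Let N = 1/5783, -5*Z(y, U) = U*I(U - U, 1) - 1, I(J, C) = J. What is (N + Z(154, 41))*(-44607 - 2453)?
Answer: -54476656/5783 ≈ -9420.1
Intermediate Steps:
Z(y, U) = ⅕ (Z(y, U) = -(U*(U - U) - 1)/5 = -(U*0 - 1)/5 = -(0 - 1)/5 = -⅕*(-1) = ⅕)
N = 1/5783 ≈ 0.00017292
(N + Z(154, 41))*(-44607 - 2453) = (1/5783 + ⅕)*(-44607 - 2453) = (5788/28915)*(-47060) = -54476656/5783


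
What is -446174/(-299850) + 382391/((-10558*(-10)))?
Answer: 16176699227/3165816300 ≈ 5.1098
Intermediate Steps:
-446174/(-299850) + 382391/((-10558*(-10))) = -446174*(-1/299850) + 382391/105580 = 223087/149925 + 382391*(1/105580) = 223087/149925 + 382391/105580 = 16176699227/3165816300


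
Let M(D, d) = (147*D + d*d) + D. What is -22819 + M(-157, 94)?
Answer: -37219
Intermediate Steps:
M(D, d) = d² + 148*D (M(D, d) = (147*D + d²) + D = (d² + 147*D) + D = d² + 148*D)
-22819 + M(-157, 94) = -22819 + (94² + 148*(-157)) = -22819 + (8836 - 23236) = -22819 - 14400 = -37219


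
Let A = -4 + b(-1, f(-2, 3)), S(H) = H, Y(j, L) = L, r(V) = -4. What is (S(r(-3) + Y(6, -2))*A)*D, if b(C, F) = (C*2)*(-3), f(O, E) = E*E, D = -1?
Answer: 12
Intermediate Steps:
f(O, E) = E²
b(C, F) = -6*C (b(C, F) = (2*C)*(-3) = -6*C)
A = 2 (A = -4 - 6*(-1) = -4 + 6 = 2)
(S(r(-3) + Y(6, -2))*A)*D = ((-4 - 2)*2)*(-1) = -6*2*(-1) = -12*(-1) = 12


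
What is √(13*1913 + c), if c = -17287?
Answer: √7582 ≈ 87.075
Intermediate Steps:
√(13*1913 + c) = √(13*1913 - 17287) = √(24869 - 17287) = √7582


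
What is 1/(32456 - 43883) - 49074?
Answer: -560768599/11427 ≈ -49074.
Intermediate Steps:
1/(32456 - 43883) - 49074 = 1/(-11427) - 49074 = -1/11427 - 49074 = -560768599/11427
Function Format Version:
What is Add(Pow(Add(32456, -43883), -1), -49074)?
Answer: Rational(-560768599, 11427) ≈ -49074.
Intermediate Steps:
Add(Pow(Add(32456, -43883), -1), -49074) = Add(Pow(-11427, -1), -49074) = Add(Rational(-1, 11427), -49074) = Rational(-560768599, 11427)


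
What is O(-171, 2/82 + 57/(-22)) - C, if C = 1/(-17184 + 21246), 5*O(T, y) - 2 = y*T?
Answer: 403831742/4579905 ≈ 88.175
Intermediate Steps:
O(T, y) = ⅖ + T*y/5 (O(T, y) = ⅖ + (y*T)/5 = ⅖ + (T*y)/5 = ⅖ + T*y/5)
C = 1/4062 ≈ 0.00024618
O(-171, 2/82 + 57/(-22)) - C = (⅖ + (⅕)*(-171)*(2/82 + 57/(-22))) - 1*1/4062 = (⅖ + (⅕)*(-171)*(2*(1/82) + 57*(-1/22))) - 1/4062 = (⅖ + (⅕)*(-171)*(1/41 - 57/22)) - 1/4062 = (⅖ + (⅕)*(-171)*(-2315/902)) - 1/4062 = (⅖ + 79173/902) - 1/4062 = 397669/4510 - 1/4062 = 403831742/4579905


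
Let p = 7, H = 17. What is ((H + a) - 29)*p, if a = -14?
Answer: -182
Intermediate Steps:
((H + a) - 29)*p = ((17 - 14) - 29)*7 = (3 - 29)*7 = -26*7 = -182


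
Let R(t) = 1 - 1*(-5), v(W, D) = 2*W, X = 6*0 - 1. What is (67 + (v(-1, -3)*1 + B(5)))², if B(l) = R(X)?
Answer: 5041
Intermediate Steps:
X = -1 (X = 0 - 1 = -1)
R(t) = 6 (R(t) = 1 + 5 = 6)
B(l) = 6
(67 + (v(-1, -3)*1 + B(5)))² = (67 + ((2*(-1))*1 + 6))² = (67 + (-2*1 + 6))² = (67 + (-2 + 6))² = (67 + 4)² = 71² = 5041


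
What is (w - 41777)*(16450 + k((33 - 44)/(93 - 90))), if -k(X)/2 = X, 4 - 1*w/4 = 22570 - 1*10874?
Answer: -1457214580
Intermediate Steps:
w = -46768 (w = 16 - 4*(22570 - 1*10874) = 16 - 4*(22570 - 10874) = 16 - 4*11696 = 16 - 46784 = -46768)
k(X) = -2*X
(w - 41777)*(16450 + k((33 - 44)/(93 - 90))) = (-46768 - 41777)*(16450 - 2*(33 - 44)/(93 - 90)) = -88545*(16450 - (-22)/3) = -88545*(16450 - 2*(-11/3)) = -88545*(16450 + 22/3) = -88545*49372/3 = -1457214580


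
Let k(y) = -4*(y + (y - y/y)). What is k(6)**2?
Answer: 1936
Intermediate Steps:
k(y) = 4 - 8*y (k(y) = -4*(y + (y - 1*1)) = -4*(y + (y - 1)) = -4*(y + (-1 + y)) = -4*(-1 + 2*y) = 4 - 8*y)
k(6)**2 = (4 - 8*6)**2 = (4 - 48)**2 = (-44)**2 = 1936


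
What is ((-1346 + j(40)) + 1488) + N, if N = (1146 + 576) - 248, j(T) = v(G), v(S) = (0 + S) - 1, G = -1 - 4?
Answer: 1610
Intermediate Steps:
G = -5
v(S) = -1 + S (v(S) = S - 1 = -1 + S)
j(T) = -6 (j(T) = -1 - 5 = -6)
N = 1474 (N = 1722 - 248 = 1474)
((-1346 + j(40)) + 1488) + N = ((-1346 - 6) + 1488) + 1474 = (-1352 + 1488) + 1474 = 136 + 1474 = 1610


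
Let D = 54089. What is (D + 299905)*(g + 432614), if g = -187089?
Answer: 86914376850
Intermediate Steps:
(D + 299905)*(g + 432614) = (54089 + 299905)*(-187089 + 432614) = 353994*245525 = 86914376850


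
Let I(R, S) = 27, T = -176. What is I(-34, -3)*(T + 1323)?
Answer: 30969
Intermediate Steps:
I(-34, -3)*(T + 1323) = 27*(-176 + 1323) = 27*1147 = 30969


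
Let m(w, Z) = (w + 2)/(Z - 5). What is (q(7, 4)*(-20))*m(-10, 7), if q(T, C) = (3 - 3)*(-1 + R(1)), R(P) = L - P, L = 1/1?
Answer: 0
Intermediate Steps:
L = 1
R(P) = 1 - P
m(w, Z) = (2 + w)/(-5 + Z)
q(T, C) = 0 (q(T, C) = (3 - 3)*(-1 + (1 - 1*1)) = 0*(-1 + (1 - 1)) = 0*(-1 + 0) = 0*(-1) = 0)
(q(7, 4)*(-20))*m(-10, 7) = (0*(-20))*((2 - 10)/(-5 + 7)) = 0*(-8/2) = 0*((½)*(-8)) = 0*(-4) = 0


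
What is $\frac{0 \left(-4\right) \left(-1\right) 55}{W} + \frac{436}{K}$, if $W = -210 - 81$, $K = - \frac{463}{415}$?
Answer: $- \frac{180940}{463} \approx -390.8$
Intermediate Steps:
$K = - \frac{463}{415}$ ($K = \left(-463\right) \frac{1}{415} = - \frac{463}{415} \approx -1.1157$)
$W = -291$ ($W = -210 - 81 = -291$)
$\frac{0 \left(-4\right) \left(-1\right) 55}{W} + \frac{436}{K} = \frac{0 \left(-4\right) \left(-1\right) 55}{-291} + \frac{436}{- \frac{463}{415}} = 0 \left(-1\right) 55 \left(- \frac{1}{291}\right) + 436 \left(- \frac{415}{463}\right) = 0 \cdot 55 \left(- \frac{1}{291}\right) - \frac{180940}{463} = 0 \left(- \frac{1}{291}\right) - \frac{180940}{463} = 0 - \frac{180940}{463} = - \frac{180940}{463}$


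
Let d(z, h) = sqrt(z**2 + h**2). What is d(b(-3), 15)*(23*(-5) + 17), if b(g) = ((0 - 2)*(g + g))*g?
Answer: -3822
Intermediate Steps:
b(g) = -4*g**2 (b(g) = (-4*g)*g = -4*g**2)
d(z, h) = sqrt(h**2 + z**2)
d(b(-3), 15)*(23*(-5) + 17) = sqrt(15**2 + (-4*(-3)**2)**2)*(23*(-5) + 17) = sqrt(225 + (-4*9)**2)*(-115 + 17) = sqrt(225 + (-36)**2)*(-98) = sqrt(225 + 1296)*(-98) = sqrt(1521)*(-98) = 39*(-98) = -3822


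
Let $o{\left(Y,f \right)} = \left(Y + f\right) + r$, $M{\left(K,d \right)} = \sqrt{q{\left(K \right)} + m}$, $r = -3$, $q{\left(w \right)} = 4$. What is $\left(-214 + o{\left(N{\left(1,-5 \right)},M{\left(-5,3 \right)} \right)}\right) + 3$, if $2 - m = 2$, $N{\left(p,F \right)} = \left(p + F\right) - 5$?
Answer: $-221$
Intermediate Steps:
$N{\left(p,F \right)} = -5 + F + p$ ($N{\left(p,F \right)} = \left(F + p\right) - 5 = -5 + F + p$)
$m = 0$ ($m = 2 - 2 = 0$)
$M{\left(K,d \right)} = 2$ ($M{\left(K,d \right)} = \sqrt{4 + 0} = \sqrt{4} = 2$)
$o{\left(Y,f \right)} = -3 + Y + f$ ($o{\left(Y,f \right)} = \left(Y + f\right) - 3 = -3 + Y + f$)
$\left(-214 + o{\left(N{\left(1,-5 \right)},M{\left(-5,3 \right)} \right)}\right) + 3 = \left(-214 - 10\right) + 3 = -224 + 3 = -221$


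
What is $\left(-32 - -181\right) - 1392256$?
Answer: $-1392107$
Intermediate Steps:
$\left(-32 - -181\right) - 1392256 = \left(-32 + 181\right) - 1392256 = 149 - 1392256 = -1392107$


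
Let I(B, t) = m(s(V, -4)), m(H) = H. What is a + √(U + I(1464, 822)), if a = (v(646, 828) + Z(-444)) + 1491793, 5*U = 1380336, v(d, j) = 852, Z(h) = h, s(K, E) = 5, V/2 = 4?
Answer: 1492201 + √6901805/5 ≈ 1.4927e+6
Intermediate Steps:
V = 8 (V = 2*4 = 8)
I(B, t) = 5
U = 1380336/5 (U = (⅕)*1380336 = 1380336/5 ≈ 2.7607e+5)
a = 1492201 (a = (852 - 444) + 1491793 = 408 + 1491793 = 1492201)
a + √(U + I(1464, 822)) = 1492201 + √(1380336/5 + 5) = 1492201 + √(1380361/5) = 1492201 + √6901805/5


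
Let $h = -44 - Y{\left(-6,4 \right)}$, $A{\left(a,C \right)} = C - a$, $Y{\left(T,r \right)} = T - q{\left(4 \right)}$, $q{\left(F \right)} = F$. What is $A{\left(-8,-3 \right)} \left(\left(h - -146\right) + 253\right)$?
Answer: $1825$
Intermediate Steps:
$Y{\left(T,r \right)} = -4 + T$ ($Y{\left(T,r \right)} = T - 4 = -4 + T$)
$h = -34$ ($h = -44 - \left(-4 - 6\right) = -44 - -10 = -44 + 10 = -34$)
$A{\left(-8,-3 \right)} \left(\left(h - -146\right) + 253\right) = \left(-3 - -8\right) \left(\left(-34 - -146\right) + 253\right) = \left(-3 + 8\right) \left(\left(-34 + 146\right) + 253\right) = 5 \left(112 + 253\right) = 5 \cdot 365 = 1825$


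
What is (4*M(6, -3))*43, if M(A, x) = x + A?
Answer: 516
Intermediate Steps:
M(A, x) = A + x
(4*M(6, -3))*43 = (4*(6 - 3))*43 = (4*3)*43 = 12*43 = 516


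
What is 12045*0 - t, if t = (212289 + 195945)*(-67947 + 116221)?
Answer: -19707088116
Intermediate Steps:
t = 19707088116 (t = 408234*48274 = 19707088116)
12045*0 - t = 12045*0 - 1*19707088116 = 0 - 19707088116 = -19707088116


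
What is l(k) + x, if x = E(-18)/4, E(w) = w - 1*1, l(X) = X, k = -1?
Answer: -23/4 ≈ -5.7500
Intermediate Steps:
E(w) = -1 + w (E(w) = w - 1 = -1 + w)
x = -19/4 (x = (-1 - 18)/4 = -19*1/4 = -19/4 ≈ -4.7500)
l(k) + x = -1 - 19/4 = -23/4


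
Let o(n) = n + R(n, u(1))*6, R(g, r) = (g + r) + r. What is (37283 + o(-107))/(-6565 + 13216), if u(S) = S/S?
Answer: 12182/2217 ≈ 5.4948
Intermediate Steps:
u(S) = 1
R(g, r) = g + 2*r
o(n) = 12 + 7*n (o(n) = n + (n + 2*1)*6 = n + (n + 2)*6 = n + (2 + n)*6 = n + (12 + 6*n) = 12 + 7*n)
(37283 + o(-107))/(-6565 + 13216) = (37283 + (12 + 7*(-107)))/(-6565 + 13216) = (37283 + (12 - 749))/6651 = (37283 - 737)*(1/6651) = 36546*(1/6651) = 12182/2217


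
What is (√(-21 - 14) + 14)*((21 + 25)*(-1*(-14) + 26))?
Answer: 25760 + 1840*I*√35 ≈ 25760.0 + 10886.0*I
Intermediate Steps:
(√(-21 - 14) + 14)*((21 + 25)*(-1*(-14) + 26)) = (√(-35) + 14)*(46*(14 + 26)) = (I*√35 + 14)*(46*40) = (14 + I*√35)*1840 = 25760 + 1840*I*√35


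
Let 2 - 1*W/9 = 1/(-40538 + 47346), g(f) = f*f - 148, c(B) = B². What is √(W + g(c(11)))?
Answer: √168142076058/3404 ≈ 120.46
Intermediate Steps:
g(f) = -148 + f² (g(f) = f² - 148 = -148 + f²)
W = 122535/6808 (W = 18 - 9/(-40538 + 47346) = 18 - 9/6808 = 122535/6808 ≈ 17.999)
√(W + g(c(11))) = √(122535/6808 + (-148 + (11²)²)) = √(122535/6808 + (-148 + 121²)) = √(122535/6808 + (-148 + 14641)) = √(122535/6808 + 14493) = √(98790879/6808) = √168142076058/3404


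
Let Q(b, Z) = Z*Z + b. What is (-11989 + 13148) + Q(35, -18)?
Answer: 1518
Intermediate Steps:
Q(b, Z) = b + Z**2 (Q(b, Z) = Z**2 + b = b + Z**2)
(-11989 + 13148) + Q(35, -18) = (-11989 + 13148) + (35 + (-18)**2) = 1159 + (35 + 324) = 1159 + 359 = 1518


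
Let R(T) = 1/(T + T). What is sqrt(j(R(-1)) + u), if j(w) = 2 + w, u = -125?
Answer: I*sqrt(494)/2 ≈ 11.113*I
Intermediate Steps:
R(T) = 1/(2*T)
sqrt(j(R(-1)) + u) = sqrt((2 + (1/2)/(-1)) - 125) = sqrt((2 + (1/2)*(-1)) - 125) = sqrt((2 - 1/2) - 125) = sqrt(3/2 - 125) = sqrt(-247/2) = I*sqrt(494)/2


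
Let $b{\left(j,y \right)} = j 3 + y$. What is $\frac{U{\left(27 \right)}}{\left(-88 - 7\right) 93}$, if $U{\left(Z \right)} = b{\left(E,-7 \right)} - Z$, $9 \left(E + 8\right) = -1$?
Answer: $\frac{35}{5301} \approx 0.0066025$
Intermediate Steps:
$E = - \frac{73}{9}$ ($E = -8 + \frac{1}{9} \left(-1\right) = -8 - \frac{1}{9} = - \frac{73}{9} \approx -8.1111$)
$b{\left(j,y \right)} = y + 3 j$ ($b{\left(j,y \right)} = 3 j + y = y + 3 j$)
$U{\left(Z \right)} = - \frac{94}{3} - Z$ ($U{\left(Z \right)} = \left(-7 + 3 \left(- \frac{73}{9}\right)\right) - Z = \left(-7 - \frac{73}{3}\right) - Z = - \frac{94}{3} - Z$)
$\frac{U{\left(27 \right)}}{\left(-88 - 7\right) 93} = \frac{- \frac{94}{3} - 27}{\left(-88 - 7\right) 93} = \frac{- \frac{94}{3} - 27}{\left(-95\right) 93} = - \frac{175}{3 \left(-8835\right)} = \left(- \frac{175}{3}\right) \left(- \frac{1}{8835}\right) = \frac{35}{5301}$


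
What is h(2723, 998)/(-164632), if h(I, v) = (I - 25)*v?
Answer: -673151/41158 ≈ -16.355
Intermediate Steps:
h(I, v) = v*(-25 + I) (h(I, v) = (-25 + I)*v = v*(-25 + I))
h(2723, 998)/(-164632) = (998*(-25 + 2723))/(-164632) = (998*2698)*(-1/164632) = 2692604*(-1/164632) = -673151/41158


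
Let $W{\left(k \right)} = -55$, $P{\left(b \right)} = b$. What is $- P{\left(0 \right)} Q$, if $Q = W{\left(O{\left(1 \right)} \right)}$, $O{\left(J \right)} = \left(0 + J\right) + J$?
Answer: $0$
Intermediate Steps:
$O{\left(J \right)} = 2 J$ ($O{\left(J \right)} = J + J = 2 J$)
$Q = -55$
$- P{\left(0 \right)} Q = \left(-1\right) 0 \left(-55\right) = 0 \left(-55\right) = 0$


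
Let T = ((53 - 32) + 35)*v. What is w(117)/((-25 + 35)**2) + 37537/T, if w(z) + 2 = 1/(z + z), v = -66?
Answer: -36670493/3603600 ≈ -10.176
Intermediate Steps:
T = -3696 (T = ((53 - 32) + 35)*(-66) = (21 + 35)*(-66) = 56*(-66) = -3696)
w(z) = -2 + 1/(2*z) (w(z) = -2 + 1/(z + z) = -2 + 1/(2*z))
w(117)/((-25 + 35)**2) + 37537/T = (-2 + (1/2)/117)/((-25 + 35)**2) + 37537/(-3696) = (-2 + (1/2)*(1/117))/(10**2) + 37537*(-1/3696) = (-2 + 1/234)/100 - 37537/3696 = -467/234*1/100 - 37537/3696 = -467/23400 - 37537/3696 = -36670493/3603600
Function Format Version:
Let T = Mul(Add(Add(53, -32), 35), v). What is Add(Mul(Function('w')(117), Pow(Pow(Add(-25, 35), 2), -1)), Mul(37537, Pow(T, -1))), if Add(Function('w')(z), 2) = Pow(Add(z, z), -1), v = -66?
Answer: Rational(-36670493, 3603600) ≈ -10.176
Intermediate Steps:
T = -3696 (T = Mul(Add(Add(53, -32), 35), -66) = Mul(Add(21, 35), -66) = Mul(56, -66) = -3696)
Function('w')(z) = Add(-2, Mul(Rational(1, 2), Pow(z, -1))) (Function('w')(z) = Add(-2, Pow(Add(z, z), -1)) = Add(-2, Pow(Mul(2, z), -1)) = Add(-2, Mul(Rational(1, 2), Pow(z, -1))))
Add(Mul(Function('w')(117), Pow(Pow(Add(-25, 35), 2), -1)), Mul(37537, Pow(T, -1))) = Add(Mul(Add(-2, Mul(Rational(1, 2), Pow(117, -1))), Pow(Pow(Add(-25, 35), 2), -1)), Mul(37537, Pow(-3696, -1))) = Add(Mul(Add(-2, Mul(Rational(1, 2), Rational(1, 117))), Pow(Pow(10, 2), -1)), Mul(37537, Rational(-1, 3696))) = Add(Mul(Add(-2, Rational(1, 234)), Pow(100, -1)), Rational(-37537, 3696)) = Add(Mul(Rational(-467, 234), Rational(1, 100)), Rational(-37537, 3696)) = Add(Rational(-467, 23400), Rational(-37537, 3696)) = Rational(-36670493, 3603600)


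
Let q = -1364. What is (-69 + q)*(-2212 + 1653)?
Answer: 801047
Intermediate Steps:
(-69 + q)*(-2212 + 1653) = (-69 - 1364)*(-2212 + 1653) = -1433*(-559) = 801047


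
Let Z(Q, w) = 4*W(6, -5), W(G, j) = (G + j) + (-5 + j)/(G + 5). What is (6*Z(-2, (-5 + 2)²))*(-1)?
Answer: -24/11 ≈ -2.1818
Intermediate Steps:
W(G, j) = G + j + (-5 + j)/(5 + G) (W(G, j) = (G + j) + (-5 + j)/(5 + G) = G + j + (-5 + j)/(5 + G))
Z(Q, w) = 4/11 (Z(Q, w) = 4*((-5 + 6² + 5*6 + 6*(-5) + 6*(-5))/(5 + 6)) = 4*((-5 + 36 + 30 - 30 - 30)/11) = 4*((1/11)*1) = 4*(1/11) = 4/11)
(6*Z(-2, (-5 + 2)²))*(-1) = (6*(4/11))*(-1) = (24/11)*(-1) = -24/11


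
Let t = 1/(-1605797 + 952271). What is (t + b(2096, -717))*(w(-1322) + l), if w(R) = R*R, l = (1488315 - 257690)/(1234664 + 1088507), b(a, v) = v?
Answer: -1902506926637552814227/1518252650946 ≈ -1.2531e+9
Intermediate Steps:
l = 1230625/2323171 ≈ 0.52972
w(R) = R**2
t = -1/653526 (t = 1/(-653526) = -1/653526 ≈ -1.5302e-6)
(t + b(2096, -717))*(w(-1322) + l) = (-1/653526 - 717)*((-1322)**2 + 1230625/2323171) = -468578143*(1747684 + 1230625/2323171)/653526 = -468578143/653526*4060170016589/2323171 = -1902506926637552814227/1518252650946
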